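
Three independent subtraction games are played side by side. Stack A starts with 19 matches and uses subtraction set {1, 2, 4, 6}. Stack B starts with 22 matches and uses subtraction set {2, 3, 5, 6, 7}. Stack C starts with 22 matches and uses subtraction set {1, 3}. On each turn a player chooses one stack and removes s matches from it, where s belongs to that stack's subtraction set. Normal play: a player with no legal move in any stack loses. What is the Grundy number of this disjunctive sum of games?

Stack A, S = {1, 2, 4, 6}:
G(0) = 0
G(1) = mex{0} = 1
G(2) = mex{1,0} = 2
G(3) = mex{2,1} = 0
G(4) = mex{0,2,0} = 1
G(5) = mex{1,0,1} = 2
G(6) = mex{2,1,2,0} = 3
G(7) = mex{3,2,0,1} = 4
G(8) = mex{4,3,1,2} = 0
G(9) = mex{0,4,2,0} = 1
G(10) = mex{1,0,3,1} = 2
G(11) = mex{2,1,4,2} = 0
G(12) = mex{0,2,0,3} = 1
G(13) = mex{1,0,1,4} = 2
G(14) = mex{2,1,2,0} = 3
G(15) = mex{3,2,0,1} = 4
G(16) = mex{4,3,1,2} = 0
G(17) = mex{0,4,2,0} = 1
G(18) = mex{1,0,3,1} = 2
G(19) = mex{2,1,4,2} = 0
G_A(19) = 0.
Stack B, S = {2, 3, 5, 6, 7}:
n :  0  1  2  3  4  5  6  7  8  9 10 11 12 13 14 15 16 17 18 19 20 21 22
G :  0  0  1  1  2  2  3  3  4  0  0  1  1  2  2  3  3  4  0  0  1  1  2
G_B(22) = 2.
Stack C, S = {1, 3}:
G(0) = 0
G(1) = mex{0} = 1
G(2) = mex{1} = 0
G(3) = mex{0,0} = 1
G(4) = mex{1,1} = 0
G(5) = mex{0,0} = 1
G(6) = mex{1,1} = 0
G(7) = mex{0,0} = 1
G(8) = mex{1,1} = 0
G(9) = mex{0,0} = 1
G(10) = mex{1,1} = 0
G(11) = mex{0,0} = 1
G(12) = mex{1,1} = 0
G(13) = mex{0,0} = 1
G(14) = mex{1,1} = 0
G(15) = mex{0,0} = 1
G(16) = mex{1,1} = 0
G(17) = mex{0,0} = 1
G(18) = mex{1,1} = 0
G(19) = mex{0,0} = 1
G(20) = mex{1,1} = 0
G(21) = mex{0,0} = 1
G(22) = mex{1,1} = 0
G_C(22) = 0.
Combined Grundy value = 0 ⊕ 2 ⊕ 0 = 2.

2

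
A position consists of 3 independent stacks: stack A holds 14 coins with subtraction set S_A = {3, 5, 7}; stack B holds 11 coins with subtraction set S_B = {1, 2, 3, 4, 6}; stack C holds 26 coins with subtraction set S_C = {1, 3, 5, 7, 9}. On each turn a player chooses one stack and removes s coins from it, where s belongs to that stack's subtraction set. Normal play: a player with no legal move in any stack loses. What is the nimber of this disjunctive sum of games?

Stack A, S = {3, 5, 7}:
n :  0  1  2  3  4  5  6  7  8  9 10 11 12 13 14
G :  0  0  0  1  1  1  2  2  2  3  0  0  0  1  1
G_A(14) = 1.
Stack B, S = {1, 2, 3, 4, 6}:
n :  0  1  2  3  4  5  6  7  8  9 10 11
G :  0  1  2  3  4  0  1  2  3  4  0  1
G_B(11) = 1.
Stack C, S = {1, 3, 5, 7, 9}:
G(0) = 0
G(1) = mex{0} = 1
G(2) = mex{1} = 0
G(3) = mex{0,0} = 1
G(4) = mex{1,1} = 0
G(5) = mex{0,0,0} = 1
G(6) = mex{1,1,1} = 0
G(7) = mex{0,0,0,0} = 1
G(8) = mex{1,1,1,1} = 0
G(9) = mex{0,0,0,0,0} = 1
G(10) = mex{1,1,1,1,1} = 0
G(11) = mex{0,0,0,0,0} = 1
G(12) = mex{1,1,1,1,1} = 0
G(13) = mex{0,0,0,0,0} = 1
G(14) = mex{1,1,1,1,1} = 0
G(15) = mex{0,0,0,0,0} = 1
G(16) = mex{1,1,1,1,1} = 0
G(17) = mex{0,0,0,0,0} = 1
G(18) = mex{1,1,1,1,1} = 0
G(19) = mex{0,0,0,0,0} = 1
G(20) = mex{1,1,1,1,1} = 0
G(21) = mex{0,0,0,0,0} = 1
G(22) = mex{1,1,1,1,1} = 0
G(23) = mex{0,0,0,0,0} = 1
G(24) = mex{1,1,1,1,1} = 0
G(25) = mex{0,0,0,0,0} = 1
G(26) = mex{1,1,1,1,1} = 0
G_C(26) = 0.
Combined Grundy value = 1 ⊕ 1 ⊕ 0 = 0.

0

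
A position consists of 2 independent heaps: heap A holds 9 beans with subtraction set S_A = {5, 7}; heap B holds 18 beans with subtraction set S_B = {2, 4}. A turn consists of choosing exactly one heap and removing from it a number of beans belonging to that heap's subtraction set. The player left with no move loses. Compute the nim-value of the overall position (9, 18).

Heap A, S = {5, 7}:
G(0) = 0
G(1) = mex{} = 0
G(2) = mex{} = 0
G(3) = mex{} = 0
G(4) = mex{} = 0
G(5) = mex{0} = 1
G(6) = mex{0} = 1
G(7) = mex{0,0} = 1
G(8) = mex{0,0} = 1
G(9) = mex{0,0} = 1
G_A(9) = 1.
Heap B, S = {2, 4}:
n :  0  1  2  3  4  5  6  7  8  9 10 11 12 13 14 15 16 17 18
G :  0  0  1  1  2  2  0  0  1  1  2  2  0  0  1  1  2  2  0
G_B(18) = 0.
Combined Grundy value = 1 ⊕ 0 = 1.

1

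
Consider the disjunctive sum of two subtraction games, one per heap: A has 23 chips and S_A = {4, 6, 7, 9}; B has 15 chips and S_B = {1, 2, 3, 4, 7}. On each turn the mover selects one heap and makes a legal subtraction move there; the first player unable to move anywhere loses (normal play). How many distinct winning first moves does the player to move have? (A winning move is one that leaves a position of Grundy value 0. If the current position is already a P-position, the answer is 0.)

3

Heap A, S = {4, 6, 7, 9}:
n :  0  1  2  3  4  5  6  7  8  9 10 11 12 13 14 15 16 17 18 19 20 21 22 23
G :  0  0  0  0  1  1  1  1  2  2  2  2  3  0  0  0  0  1  1  1  1  2  2  2
G_A(23) = 2.
Heap B, S = {1, 2, 3, 4, 7}:
G(0) = 0
G(1) = mex{0} = 1
G(2) = mex{1,0} = 2
G(3) = mex{2,1,0} = 3
G(4) = mex{3,2,1,0} = 4
G(5) = mex{4,3,2,1} = 0
G(6) = mex{0,4,3,2} = 1
G(7) = mex{1,0,4,3,0} = 2
G(8) = mex{2,1,0,4,1} = 3
G(9) = mex{3,2,1,0,2} = 4
G(10) = mex{4,3,2,1,3} = 0
G(11) = mex{0,4,3,2,4} = 1
G(12) = mex{1,0,4,3,0} = 2
G(13) = mex{2,1,0,4,1} = 3
G(14) = mex{3,2,1,0,2} = 4
G(15) = mex{4,3,2,1,3} = 0
G_B(15) = 0.
Combined Grundy value = 2 ⊕ 0 = 2.
A winning move leaves total XOR = 0, i.e. changes one component's Grundy value g to g ⊕ X where X is the current total.
Heap A: need g' = 2⊕2 = 0. Options: 23−4→G=1, 23−6→G=1, 23−7→G=0, 23−9→G=0. Hits: 2.
Heap B: need g' = 0⊕2 = 2. Options: 15−1→G=4, 15−2→G=3, 15−3→G=2, 15−4→G=1, 15−7→G=3. Hits: 1.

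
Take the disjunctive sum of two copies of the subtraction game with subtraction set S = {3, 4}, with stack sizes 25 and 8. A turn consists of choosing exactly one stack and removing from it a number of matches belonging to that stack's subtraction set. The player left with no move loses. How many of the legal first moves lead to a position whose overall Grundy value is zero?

4

All stacks use S = {3, 4}:
n :  0  1  2  3  4  5  6  7  8  9 10 11 12 13 14 15 16 17 18 19 20 21 22 23 24 25
G :  0  0  0  1  1  1  2  0  0  0  1  1  1  2  0  0  0  1  1  1  2  0  0  0  1  1
Stack A: G(25) = 1.
Stack B: G(8) = 0.
Combined Grundy value = 1 ⊕ 0 = 1.
A winning move leaves total XOR = 0, i.e. changes one component's Grundy value g to g ⊕ X where X is the current total.
Stack A: need g' = 1⊕1 = 0. Options: 25−3→G=0, 25−4→G=0. Hits: 2.
Stack B: need g' = 0⊕1 = 1. Options: 8−3→G=1, 8−4→G=1. Hits: 2.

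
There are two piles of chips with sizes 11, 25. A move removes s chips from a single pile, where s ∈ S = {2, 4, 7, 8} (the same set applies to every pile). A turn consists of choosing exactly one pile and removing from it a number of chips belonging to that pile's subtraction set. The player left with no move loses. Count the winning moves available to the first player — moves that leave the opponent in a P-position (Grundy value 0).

3

All piles use S = {2, 4, 7, 8}:
G(0) = 0
G(1) = mex{} = 0
G(2) = mex{0} = 1
G(3) = mex{0} = 1
G(4) = mex{1,0} = 2
G(5) = mex{1,0} = 2
G(6) = mex{2,1} = 0
G(7) = mex{2,1,0} = 3
G(8) = mex{0,2,0,0} = 1
G(9) = mex{3,2,1,0} = 4
G(10) = mex{1,0,1,1} = 2
G(11) = mex{4,3,2,1} = 0
G(12) = mex{2,1,2,2} = 0
G(13) = mex{0,4,0,2} = 1
G(14) = mex{0,2,3,0} = 1
G(15) = mex{1,0,1,3} = 2
G(16) = mex{1,0,4,1} = 2
G(17) = mex{2,1,2,4} = 0
G(18) = mex{2,1,0,2} = 3
G(19) = mex{0,2,0,0} = 1
G(20) = mex{3,2,1,0} = 4
G(21) = mex{1,0,1,1} = 2
G(22) = mex{4,3,2,1} = 0
G(23) = mex{2,1,2,2} = 0
G(24) = mex{0,4,0,2} = 1
G(25) = mex{0,2,3,0} = 1
Pile A: G(11) = 0.
Pile B: G(25) = 1.
Combined Grundy value = 0 ⊕ 1 = 1.
A winning move leaves total XOR = 0, i.e. changes one component's Grundy value g to g ⊕ X where X is the current total.
Pile A: need g' = 0⊕1 = 1. Options: 11−2→G=4, 11−4→G=3, 11−7→G=2, 11−8→G=1. Hits: 1.
Pile B: need g' = 1⊕1 = 0. Options: 25−2→G=0, 25−4→G=2, 25−7→G=3, 25−8→G=0. Hits: 2.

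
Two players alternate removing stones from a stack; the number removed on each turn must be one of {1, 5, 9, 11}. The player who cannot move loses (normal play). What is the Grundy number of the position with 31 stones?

G(0) = 0
G(1) = mex{0} = 1
G(2) = mex{1} = 0
G(3) = mex{0} = 1
G(4) = mex{1} = 0
G(5) = mex{0,0} = 1
G(6) = mex{1,1} = 0
G(7) = mex{0,0} = 1
G(8) = mex{1,1} = 0
G(9) = mex{0,0,0} = 1
G(10) = mex{1,1,1} = 0
G(11) = mex{0,0,0,0} = 1
G(12) = mex{1,1,1,1} = 0
G(13) = mex{0,0,0,0} = 1
G(14) = mex{1,1,1,1} = 0
G(15) = mex{0,0,0,0} = 1
G(16) = mex{1,1,1,1} = 0
G(17) = mex{0,0,0,0} = 1
G(18) = mex{1,1,1,1} = 0
G(19) = mex{0,0,0,0} = 1
G(20) = mex{1,1,1,1} = 0
G(21) = mex{0,0,0,0} = 1
G(22) = mex{1,1,1,1} = 0
G(23) = mex{0,0,0,0} = 1
G(24) = mex{1,1,1,1} = 0
G(25) = mex{0,0,0,0} = 1
G(26) = mex{1,1,1,1} = 0
G(27) = mex{0,0,0,0} = 1
G(28) = mex{1,1,1,1} = 0
G(29) = mex{0,0,0,0} = 1
G(30) = mex{1,1,1,1} = 0
G(31) = mex{0,0,0,0} = 1

1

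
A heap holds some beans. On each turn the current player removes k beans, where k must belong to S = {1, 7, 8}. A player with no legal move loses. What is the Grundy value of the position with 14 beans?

n :  0  1  2  3  4  5  6  7  8  9 10 11 12 13 14
G :  0  1  0  1  0  1  0  1  2  3  2  3  2  3  2

2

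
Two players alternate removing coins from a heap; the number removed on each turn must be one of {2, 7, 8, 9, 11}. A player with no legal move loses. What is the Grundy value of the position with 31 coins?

3

G(0) = 0
G(1) = mex{} = 0
G(2) = mex{0} = 1
G(3) = mex{0} = 1
G(4) = mex{1} = 0
G(5) = mex{1} = 0
G(6) = mex{0} = 1
G(7) = mex{0,0} = 1
G(8) = mex{1,0,0} = 2
G(9) = mex{1,1,0,0} = 2
G(10) = mex{2,1,1,0} = 3
G(11) = mex{2,0,1,1,0} = 3
G(12) = mex{3,0,0,1,0} = 2
G(13) = mex{3,1,0,0,1} = 2
G(14) = mex{2,1,1,0,1} = 3
G(15) = mex{2,2,1,1,0} = 3
G(16) = mex{3,2,2,1,0} = 4
G(17) = mex{3,3,2,2,1} = 0
G(18) = mex{4,3,3,2,1} = 0
G(19) = mex{0,2,3,3,2} = 1
G(20) = mex{0,2,2,3,2} = 1
G(21) = mex{1,3,2,2,3} = 0
G(22) = mex{1,3,3,2,3} = 0
G(23) = mex{0,4,3,3,2} = 1
G(24) = mex{0,0,4,3,2} = 1
G(25) = mex{1,0,0,4,3} = 2
G(26) = mex{1,1,0,0,3} = 2
G(27) = mex{2,1,1,0,4} = 3
G(28) = mex{2,0,1,1,0} = 3
G(29) = mex{3,0,0,1,0} = 2
G(30) = mex{3,1,0,0,1} = 2
G(31) = mex{2,1,1,0,1} = 3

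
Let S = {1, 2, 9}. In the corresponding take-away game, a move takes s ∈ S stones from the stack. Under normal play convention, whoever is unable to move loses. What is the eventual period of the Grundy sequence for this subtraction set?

10

G(0) = 0
G(1) = mex{0} = 1
G(2) = mex{1,0} = 2
G(3) = mex{2,1} = 0
G(4) = mex{0,2} = 1
G(5) = mex{1,0} = 2
G(6) = mex{2,1} = 0
G(7) = mex{0,2} = 1
G(8) = mex{1,0} = 2
G(9) = mex{2,1,0} = 3
G(10) = mex{3,2,1} = 0
G(11) = mex{0,3,2} = 1
G(12) = mex{1,0,0} = 2
G(13) = mex{2,1,1} = 0
G(14) = mex{0,2,2} = 1
G(15) = mex{1,0,0} = 2
G(16) = mex{2,1,1} = 0
G(17) = mex{0,2,2} = 1
G(18) = mex{1,0,3} = 2
G(19) = mex{2,1,0} = 3
G(20) = mex{3,2,1} = 0
G(21) = mex{0,3,2} = 1
G(n+10) = G(n) holds for n = 0,…,8 (a full window of length max(S) = 9), so the sequence is purely periodic with period 10.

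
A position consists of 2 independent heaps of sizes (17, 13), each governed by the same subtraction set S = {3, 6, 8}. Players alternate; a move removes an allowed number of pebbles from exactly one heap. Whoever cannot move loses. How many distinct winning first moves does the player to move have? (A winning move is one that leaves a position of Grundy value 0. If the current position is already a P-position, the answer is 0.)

2

All heaps use S = {3, 6, 8}:
G(0) = 0
G(1) = mex{} = 0
G(2) = mex{} = 0
G(3) = mex{0} = 1
G(4) = mex{0} = 1
G(5) = mex{0} = 1
G(6) = mex{1,0} = 2
G(7) = mex{1,0} = 2
G(8) = mex{1,0,0} = 2
G(9) = mex{2,1,0} = 3
G(10) = mex{2,1,0} = 3
G(11) = mex{2,1,1} = 0
G(12) = mex{3,2,1} = 0
G(13) = mex{3,2,1} = 0
G(14) = mex{0,2,2} = 1
G(15) = mex{0,3,2} = 1
G(16) = mex{0,3,2} = 1
G(17) = mex{1,0,3} = 2
Heap A: G(17) = 2.
Heap B: G(13) = 0.
Combined Grundy value = 2 ⊕ 0 = 2.
A winning move leaves total XOR = 0, i.e. changes one component's Grundy value g to g ⊕ X where X is the current total.
Heap A: need g' = 2⊕2 = 0. Options: 17−3→G=1, 17−6→G=0, 17−8→G=3. Hits: 1.
Heap B: need g' = 0⊕2 = 2. Options: 13−3→G=3, 13−6→G=2, 13−8→G=1. Hits: 1.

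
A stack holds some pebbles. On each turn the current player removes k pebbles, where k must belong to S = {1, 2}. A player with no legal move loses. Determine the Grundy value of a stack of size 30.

G(0) = 0
G(1) = mex{0} = 1
G(2) = mex{1,0} = 2
G(3) = mex{2,1} = 0
G(4) = mex{0,2} = 1
G(5) = mex{1,0} = 2
G(6) = mex{2,1} = 0
G(7) = mex{0,2} = 1
G(8) = mex{1,0} = 2
G(9) = mex{2,1} = 0
G(10) = mex{0,2} = 1
G(11) = mex{1,0} = 2
G(12) = mex{2,1} = 0
G(13) = mex{0,2} = 1
G(14) = mex{1,0} = 2
G(15) = mex{2,1} = 0
G(16) = mex{0,2} = 1
G(17) = mex{1,0} = 2
G(18) = mex{2,1} = 0
G(19) = mex{0,2} = 1
G(20) = mex{1,0} = 2
G(21) = mex{2,1} = 0
G(22) = mex{0,2} = 1
G(23) = mex{1,0} = 2
G(24) = mex{2,1} = 0
G(25) = mex{0,2} = 1
G(26) = mex{1,0} = 2
G(27) = mex{2,1} = 0
G(28) = mex{0,2} = 1
G(29) = mex{1,0} = 2
G(30) = mex{2,1} = 0

0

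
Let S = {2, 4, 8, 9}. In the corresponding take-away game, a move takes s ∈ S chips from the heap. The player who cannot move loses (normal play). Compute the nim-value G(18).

0

G(0) = 0
G(1) = mex{} = 0
G(2) = mex{0} = 1
G(3) = mex{0} = 1
G(4) = mex{1,0} = 2
G(5) = mex{1,0} = 2
G(6) = mex{2,1} = 0
G(7) = mex{2,1} = 0
G(8) = mex{0,2,0} = 1
G(9) = mex{0,2,0,0} = 1
G(10) = mex{1,0,1,0} = 2
G(11) = mex{1,0,1,1} = 2
G(12) = mex{2,1,2,1} = 0
G(13) = mex{2,1,2,2} = 0
G(14) = mex{0,2,0,2} = 1
G(15) = mex{0,2,0,0} = 1
G(16) = mex{1,0,1,0} = 2
G(17) = mex{1,0,1,1} = 2
G(18) = mex{2,1,2,1} = 0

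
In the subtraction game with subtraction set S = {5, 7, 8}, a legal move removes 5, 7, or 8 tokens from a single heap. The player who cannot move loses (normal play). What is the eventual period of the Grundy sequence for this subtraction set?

G(0) = 0
G(1) = mex{} = 0
G(2) = mex{} = 0
G(3) = mex{} = 0
G(4) = mex{} = 0
G(5) = mex{0} = 1
G(6) = mex{0} = 1
G(7) = mex{0,0} = 1
G(8) = mex{0,0,0} = 1
G(9) = mex{0,0,0} = 1
G(10) = mex{1,0,0} = 2
G(11) = mex{1,0,0} = 2
G(12) = mex{1,1,0} = 2
G(13) = mex{1,1,1} = 0
G(14) = mex{1,1,1} = 0
G(15) = mex{2,1,1} = 0
G(16) = mex{2,1,1} = 0
G(17) = mex{2,2,1} = 0
G(18) = mex{0,2,2} = 1
G(19) = mex{0,2,2} = 1
G(20) = mex{0,0,2} = 1
G(21) = mex{0,0,0} = 1
G(22) = mex{0,0,0} = 1
G(23) = mex{1,0,0} = 2
G(24) = mex{1,0,0} = 2
G(25) = mex{1,1,0} = 2
G(26) = mex{1,1,1} = 0
G(27) = mex{1,1,1} = 0
G(n+13) = G(n) holds for n = 0,…,7 (a full window of length max(S) = 8), so the sequence is purely periodic with period 13.

13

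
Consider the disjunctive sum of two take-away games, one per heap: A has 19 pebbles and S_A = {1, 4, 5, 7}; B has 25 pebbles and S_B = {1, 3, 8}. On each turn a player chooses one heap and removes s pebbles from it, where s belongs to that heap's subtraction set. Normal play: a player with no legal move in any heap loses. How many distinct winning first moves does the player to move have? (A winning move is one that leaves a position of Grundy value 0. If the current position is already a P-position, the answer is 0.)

0

Heap A, S = {1, 4, 5, 7}:
n :  0  1  2  3  4  5  6  7  8  9 10 11 12 13 14 15 16 17 18 19
G :  0  1  0  1  2  3  2  3  0  1  0  1  2  3  2  3  0  1  0  1
G_A(19) = 1.
Heap B, S = {1, 3, 8}:
G(0) = 0
G(1) = mex{0} = 1
G(2) = mex{1} = 0
G(3) = mex{0,0} = 1
G(4) = mex{1,1} = 0
G(5) = mex{0,0} = 1
G(6) = mex{1,1} = 0
G(7) = mex{0,0} = 1
G(8) = mex{1,1,0} = 2
G(9) = mex{2,0,1} = 3
G(10) = mex{3,1,0} = 2
G(11) = mex{2,2,1} = 0
G(12) = mex{0,3,0} = 1
G(13) = mex{1,2,1} = 0
G(14) = mex{0,0,0} = 1
G(15) = mex{1,1,1} = 0
G(16) = mex{0,0,2} = 1
G(17) = mex{1,1,3} = 0
G(18) = mex{0,0,2} = 1
G(19) = mex{1,1,0} = 2
G(20) = mex{2,0,1} = 3
G(21) = mex{3,1,0} = 2
G(22) = mex{2,2,1} = 0
G(23) = mex{0,3,0} = 1
G(24) = mex{1,2,1} = 0
G(25) = mex{0,0,0} = 1
G_B(25) = 1.
Combined Grundy value = 1 ⊕ 1 = 0.
A winning move leaves total XOR = 0, i.e. changes one component's Grundy value g to g ⊕ X where X is the current total.
Heap A: target g' = 1⊕0 = 1, but every legal move changes the Grundy value (mex property), so 0 moves.
Heap B: target g' = 1⊕0 = 1, but every legal move changes the Grundy value (mex property), so 0 moves.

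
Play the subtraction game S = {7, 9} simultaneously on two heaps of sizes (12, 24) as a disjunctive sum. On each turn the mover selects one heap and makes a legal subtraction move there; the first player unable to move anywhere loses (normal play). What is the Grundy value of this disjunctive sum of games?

0

All heaps use S = {7, 9}:
n :  0  1  2  3  4  5  6  7  8  9 10 11 12 13 14 15 16 17 18 19 20 21 22 23 24
G :  0  0  0  0  0  0  0  1  1  1  1  1  1  1  2  2  0  0  0  0  0  0  0  1  1
Heap A: G(12) = 1.
Heap B: G(24) = 1.
Combined Grundy value = 1 ⊕ 1 = 0.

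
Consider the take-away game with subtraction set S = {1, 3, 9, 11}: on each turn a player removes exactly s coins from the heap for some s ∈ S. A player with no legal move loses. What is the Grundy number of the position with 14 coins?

n :  0  1  2  3  4  5  6  7  8  9 10 11 12 13 14
G :  0  1  0  1  0  1  0  1  0  1  0  1  0  1  0

0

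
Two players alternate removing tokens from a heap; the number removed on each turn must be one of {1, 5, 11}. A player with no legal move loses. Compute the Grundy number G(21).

1

n :  0  1  2  3  4  5  6  7  8  9 10 11 12 13 14 15 16 17 18 19 20 21
G :  0  1  0  1  0  1  0  1  0  1  0  1  0  1  0  1  0  1  0  1  0  1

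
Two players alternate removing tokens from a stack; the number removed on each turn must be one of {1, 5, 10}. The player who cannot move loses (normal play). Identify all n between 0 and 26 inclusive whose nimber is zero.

0, 2, 4, 6, 8, 15, 17, 19, 21, 23

n :  0  1  2  3  4  5  6  7  8  9 10 11 12 13 14 15 16 17 18 19 20 21 22 23 24 25 26
G :  0  1  0  1  0  1  0  1  0  1  2  3  2  3  2  0  1  0  1  0  1  0  1  0  1  2  3
P-positions are exactly the n with G(n) = 0.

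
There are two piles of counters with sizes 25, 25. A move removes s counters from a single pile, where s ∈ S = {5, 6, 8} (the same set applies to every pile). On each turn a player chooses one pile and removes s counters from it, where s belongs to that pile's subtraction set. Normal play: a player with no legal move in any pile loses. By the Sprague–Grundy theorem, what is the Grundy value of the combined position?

0

All piles use S = {5, 6, 8}:
n :  0  1  2  3  4  5  6  7  8  9 10 11 12 13 14 15 16 17 18 19 20 21 22 23 24 25
G :  0  0  0  0  0  1  1  1  1  1  2  2  2  0  0  0  0  0  1  1  1  1  1  2  2  2
Pile A: G(25) = 2.
Pile B: G(25) = 2.
Combined Grundy value = 2 ⊕ 2 = 0.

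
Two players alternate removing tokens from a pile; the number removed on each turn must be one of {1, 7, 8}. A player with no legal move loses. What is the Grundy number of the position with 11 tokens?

n :  0  1  2  3  4  5  6  7  8  9 10 11
G :  0  1  0  1  0  1  0  1  2  3  2  3

3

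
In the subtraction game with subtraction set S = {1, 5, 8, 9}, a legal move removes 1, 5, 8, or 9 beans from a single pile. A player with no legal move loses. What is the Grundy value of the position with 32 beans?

n :  0  1  2  3  4  5  6  7  8  9 10 11 12 13 14 15 16 17 18 19 20 21 22 23 24 25 26 27 28 29 30 31 32
G :  0  1  0  1  0  1  0  1  2  3  2  3  2  3  2  3  0  1  0  1  0  1  0  1  2  3  2  3  2  3  2  3  0

0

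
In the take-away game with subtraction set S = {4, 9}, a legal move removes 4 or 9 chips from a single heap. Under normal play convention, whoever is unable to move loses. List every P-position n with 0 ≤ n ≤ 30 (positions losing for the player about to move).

0, 1, 2, 3, 8, 13, 14, 15, 16, 21, 26, 27, 28, 29

n :  0  1  2  3  4  5  6  7  8  9 10 11 12 13 14 15 16 17 18 19 20 21 22 23 24 25 26 27 28 29 30
G :  0  0  0  0  1  1  1  1  0  2  2  2  1  0  0  0  0  1  1  1  1  0  2  2  2  1  0  0  0  0  1
P-positions are exactly the n with G(n) = 0.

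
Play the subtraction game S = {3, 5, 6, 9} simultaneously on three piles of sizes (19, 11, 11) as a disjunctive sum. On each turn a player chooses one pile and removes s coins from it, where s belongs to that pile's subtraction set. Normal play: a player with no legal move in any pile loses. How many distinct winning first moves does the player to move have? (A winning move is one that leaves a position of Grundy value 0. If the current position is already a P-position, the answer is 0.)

All piles use S = {3, 5, 6, 9}:
n :  0  1  2  3  4  5  6  7  8  9 10 11 12 13 14 15 16 17 18 19
G :  0  0  0  1  1  1  2  2  2  3  3  3  0  0  0  1  1  1  2  2
Pile A: G(19) = 2.
Pile B: G(11) = 3.
Pile C: G(11) = 3.
Combined Grundy value = 2 ⊕ 3 ⊕ 3 = 2.
A winning move leaves total XOR = 0, i.e. changes one component's Grundy value g to g ⊕ X where X is the current total.
Pile A: need g' = 2⊕2 = 0. Options: 19−3→G=1, 19−5→G=0, 19−6→G=0, 19−9→G=3. Hits: 2.
Pile B: need g' = 3⊕2 = 1. Options: 11−3→G=2, 11−5→G=2, 11−6→G=1, 11−9→G=0. Hits: 1.
Pile C: need g' = 3⊕2 = 1. Options: 11−3→G=2, 11−5→G=2, 11−6→G=1, 11−9→G=0. Hits: 1.

4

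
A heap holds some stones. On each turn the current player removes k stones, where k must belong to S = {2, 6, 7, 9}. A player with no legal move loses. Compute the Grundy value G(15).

0

G(0) = 0
G(1) = mex{} = 0
G(2) = mex{0} = 1
G(3) = mex{0} = 1
G(4) = mex{1} = 0
G(5) = mex{1} = 0
G(6) = mex{0,0} = 1
G(7) = mex{0,0,0} = 1
G(8) = mex{1,1,0} = 2
G(9) = mex{1,1,1,0} = 2
G(10) = mex{2,0,1,0} = 3
G(11) = mex{2,0,0,1} = 3
G(12) = mex{3,1,0,1} = 2
G(13) = mex{3,1,1,0} = 2
G(14) = mex{2,2,1,0} = 3
G(15) = mex{2,2,2,1} = 0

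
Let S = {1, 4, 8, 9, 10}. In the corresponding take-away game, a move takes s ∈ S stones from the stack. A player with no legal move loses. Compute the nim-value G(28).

3

G(0) = 0
G(1) = mex{0} = 1
G(2) = mex{1} = 0
G(3) = mex{0} = 1
G(4) = mex{1,0} = 2
G(5) = mex{2,1} = 0
G(6) = mex{0,0} = 1
G(7) = mex{1,1} = 0
G(8) = mex{0,2,0} = 1
G(9) = mex{1,0,1,0} = 2
G(10) = mex{2,1,0,1,0} = 3
G(11) = mex{3,0,1,0,1} = 2
G(12) = mex{2,1,2,1,0} = 3
G(13) = mex{3,2,0,2,1} = 4
G(14) = mex{4,3,1,0,2} = 5
G(15) = mex{5,2,0,1,0} = 3
G(16) = mex{3,3,1,0,1} = 2
G(17) = mex{2,4,2,1,0} = 3
G(18) = mex{3,5,3,2,1} = 0
G(19) = mex{0,3,2,3,2} = 1
G(20) = mex{1,2,3,2,3} = 0
G(21) = mex{0,3,4,3,2} = 1
G(22) = mex{1,0,5,4,3} = 2
G(23) = mex{2,1,3,5,4} = 0
G(24) = mex{0,0,2,3,5} = 1
G(25) = mex{1,1,3,2,3} = 0
G(26) = mex{0,2,0,3,2} = 1
G(27) = mex{1,0,1,0,3} = 2
G(28) = mex{2,1,0,1,0} = 3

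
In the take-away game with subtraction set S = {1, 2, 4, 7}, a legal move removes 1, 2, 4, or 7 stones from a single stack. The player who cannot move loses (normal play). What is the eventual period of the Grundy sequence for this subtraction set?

G(0) = 0
G(1) = mex{0} = 1
G(2) = mex{1,0} = 2
G(3) = mex{2,1} = 0
G(4) = mex{0,2,0} = 1
G(5) = mex{1,0,1} = 2
G(6) = mex{2,1,2} = 0
G(7) = mex{0,2,0,0} = 1
G(8) = mex{1,0,1,1} = 2
G(9) = mex{2,1,2,2} = 0
G(10) = mex{0,2,0,0} = 1
G(11) = mex{1,0,1,1} = 2
G(12) = mex{2,1,2,2} = 0
G(13) = mex{0,2,0,0} = 1
G(14) = mex{1,0,1,1} = 2
G(n+3) = G(n) holds for n = 0,…,6 (a full window of length max(S) = 7), so the sequence is purely periodic with period 3.

3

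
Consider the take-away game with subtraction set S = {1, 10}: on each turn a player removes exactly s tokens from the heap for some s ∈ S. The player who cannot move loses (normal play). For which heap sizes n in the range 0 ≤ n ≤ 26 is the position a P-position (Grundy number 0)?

0, 2, 4, 6, 8, 11, 13, 15, 17, 19, 22, 24, 26

G(0) = 0
G(1) = mex{0} = 1
G(2) = mex{1} = 0
G(3) = mex{0} = 1
G(4) = mex{1} = 0
G(5) = mex{0} = 1
G(6) = mex{1} = 0
G(7) = mex{0} = 1
G(8) = mex{1} = 0
G(9) = mex{0} = 1
G(10) = mex{1,0} = 2
G(11) = mex{2,1} = 0
G(12) = mex{0,0} = 1
G(13) = mex{1,1} = 0
G(14) = mex{0,0} = 1
G(15) = mex{1,1} = 0
G(16) = mex{0,0} = 1
G(17) = mex{1,1} = 0
G(18) = mex{0,0} = 1
G(19) = mex{1,1} = 0
G(20) = mex{0,2} = 1
G(21) = mex{1,0} = 2
G(22) = mex{2,1} = 0
G(23) = mex{0,0} = 1
G(24) = mex{1,1} = 0
G(25) = mex{0,0} = 1
G(26) = mex{1,1} = 0
P-positions are exactly the n with G(n) = 0.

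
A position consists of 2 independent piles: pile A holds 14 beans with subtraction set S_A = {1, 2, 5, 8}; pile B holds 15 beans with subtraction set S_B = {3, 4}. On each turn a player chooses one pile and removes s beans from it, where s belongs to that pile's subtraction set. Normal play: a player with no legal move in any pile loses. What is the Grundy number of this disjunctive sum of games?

Pile A, S = {1, 2, 5, 8}:
G(0) = 0
G(1) = mex{0} = 1
G(2) = mex{1,0} = 2
G(3) = mex{2,1} = 0
G(4) = mex{0,2} = 1
G(5) = mex{1,0,0} = 2
G(6) = mex{2,1,1} = 0
G(7) = mex{0,2,2} = 1
G(8) = mex{1,0,0,0} = 2
G(9) = mex{2,1,1,1} = 0
G(10) = mex{0,2,2,2} = 1
G(11) = mex{1,0,0,0} = 2
G(12) = mex{2,1,1,1} = 0
G(13) = mex{0,2,2,2} = 1
G(14) = mex{1,0,0,0} = 2
G_A(14) = 2.
Pile B, S = {3, 4}:
G(0) = 0
G(1) = mex{} = 0
G(2) = mex{} = 0
G(3) = mex{0} = 1
G(4) = mex{0,0} = 1
G(5) = mex{0,0} = 1
G(6) = mex{1,0} = 2
G(7) = mex{1,1} = 0
G(8) = mex{1,1} = 0
G(9) = mex{2,1} = 0
G(10) = mex{0,2} = 1
G(11) = mex{0,0} = 1
G(12) = mex{0,0} = 1
G(13) = mex{1,0} = 2
G(14) = mex{1,1} = 0
G(15) = mex{1,1} = 0
G_B(15) = 0.
Combined Grundy value = 2 ⊕ 0 = 2.

2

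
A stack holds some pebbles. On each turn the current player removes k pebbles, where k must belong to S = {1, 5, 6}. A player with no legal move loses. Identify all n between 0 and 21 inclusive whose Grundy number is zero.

0, 2, 4, 11, 13, 15

G(0) = 0
G(1) = mex{0} = 1
G(2) = mex{1} = 0
G(3) = mex{0} = 1
G(4) = mex{1} = 0
G(5) = mex{0,0} = 1
G(6) = mex{1,1,0} = 2
G(7) = mex{2,0,1} = 3
G(8) = mex{3,1,0} = 2
G(9) = mex{2,0,1} = 3
G(10) = mex{3,1,0} = 2
G(11) = mex{2,2,1} = 0
G(12) = mex{0,3,2} = 1
G(13) = mex{1,2,3} = 0
G(14) = mex{0,3,2} = 1
G(15) = mex{1,2,3} = 0
G(16) = mex{0,0,2} = 1
G(17) = mex{1,1,0} = 2
G(18) = mex{2,0,1} = 3
G(19) = mex{3,1,0} = 2
G(20) = mex{2,0,1} = 3
G(21) = mex{3,1,0} = 2
P-positions are exactly the n with G(n) = 0.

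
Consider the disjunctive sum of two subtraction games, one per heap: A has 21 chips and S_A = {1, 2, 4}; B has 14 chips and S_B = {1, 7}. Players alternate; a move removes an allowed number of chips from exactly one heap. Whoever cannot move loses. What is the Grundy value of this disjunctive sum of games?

0

Heap A, S = {1, 2, 4}:
n :  0  1  2  3  4  5  6  7  8  9 10 11 12 13 14 15 16 17 18 19 20 21
G :  0  1  2  0  1  2  0  1  2  0  1  2  0  1  2  0  1  2  0  1  2  0
G_A(21) = 0.
Heap B, S = {1, 7}:
n :  0  1  2  3  4  5  6  7  8  9 10 11 12 13 14
G :  0  1  0  1  0  1  0  1  0  1  0  1  0  1  0
G_B(14) = 0.
Combined Grundy value = 0 ⊕ 0 = 0.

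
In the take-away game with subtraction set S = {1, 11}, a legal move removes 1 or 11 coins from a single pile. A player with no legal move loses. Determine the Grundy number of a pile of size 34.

G(0) = 0
G(1) = mex{0} = 1
G(2) = mex{1} = 0
G(3) = mex{0} = 1
G(4) = mex{1} = 0
G(5) = mex{0} = 1
G(6) = mex{1} = 0
G(7) = mex{0} = 1
G(8) = mex{1} = 0
G(9) = mex{0} = 1
G(10) = mex{1} = 0
G(11) = mex{0,0} = 1
G(12) = mex{1,1} = 0
G(13) = mex{0,0} = 1
G(14) = mex{1,1} = 0
G(15) = mex{0,0} = 1
G(16) = mex{1,1} = 0
G(17) = mex{0,0} = 1
G(18) = mex{1,1} = 0
G(19) = mex{0,0} = 1
G(20) = mex{1,1} = 0
G(21) = mex{0,0} = 1
G(22) = mex{1,1} = 0
G(23) = mex{0,0} = 1
G(24) = mex{1,1} = 0
G(25) = mex{0,0} = 1
G(26) = mex{1,1} = 0
G(27) = mex{0,0} = 1
G(28) = mex{1,1} = 0
G(29) = mex{0,0} = 1
G(30) = mex{1,1} = 0
G(31) = mex{0,0} = 1
G(32) = mex{1,1} = 0
G(33) = mex{0,0} = 1
G(34) = mex{1,1} = 0

0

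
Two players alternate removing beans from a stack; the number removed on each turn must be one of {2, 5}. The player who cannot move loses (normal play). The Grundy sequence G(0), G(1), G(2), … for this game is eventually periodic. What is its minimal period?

G(0) = 0
G(1) = mex{} = 0
G(2) = mex{0} = 1
G(3) = mex{0} = 1
G(4) = mex{1} = 0
G(5) = mex{1,0} = 2
G(6) = mex{0,0} = 1
G(7) = mex{2,1} = 0
G(8) = mex{1,1} = 0
G(9) = mex{0,0} = 1
G(10) = mex{0,2} = 1
G(11) = mex{1,1} = 0
G(12) = mex{1,0} = 2
G(13) = mex{0,0} = 1
G(14) = mex{2,1} = 0
G(15) = mex{1,1} = 0
G(n+7) = G(n) holds for n = 0,…,4 (a full window of length max(S) = 5), so the sequence is purely periodic with period 7.

7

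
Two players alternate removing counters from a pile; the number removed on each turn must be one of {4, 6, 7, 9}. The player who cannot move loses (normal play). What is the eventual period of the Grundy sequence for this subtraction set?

n :  0  1  2  3  4  5  6  7  8  9 10 11 12 13 14 15 16 17 18 19 20 21 22 23 24 25 26 27
G :  0  0  0  0  1  1  1  1  2  2  2  2  3  0  0  0  0  1  1  1  1  2  2  2  2  3  0  0
G(n+13) = G(n) holds for n = 0,…,8 (a full window of length max(S) = 9), so the sequence is purely periodic with period 13.

13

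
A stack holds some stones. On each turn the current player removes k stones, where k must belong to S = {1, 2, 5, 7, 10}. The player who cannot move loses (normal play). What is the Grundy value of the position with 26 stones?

2

n :  0  1  2  3  4  5  6  7  8  9 10 11 12 13 14 15 16 17 18 19 20 21 22 23 24 25 26
G :  0  1  2  0  1  2  0  1  2  0  1  2  0  1  2  0  1  2  0  1  2  0  1  2  0  1  2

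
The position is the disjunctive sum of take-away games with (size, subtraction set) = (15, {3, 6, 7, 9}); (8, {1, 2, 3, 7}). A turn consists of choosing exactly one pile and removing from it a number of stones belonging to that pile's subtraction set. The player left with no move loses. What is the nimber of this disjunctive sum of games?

Pile A, S = {3, 6, 7, 9}:
n :  0  1  2  3  4  5  6  7  8  9 10 11 12 13 14 15
G :  0  0  0  1  1  1  2  2  2  3  3  3  0  0  0  1
G_A(15) = 1.
Pile B, S = {1, 2, 3, 7}:
G(0) = 0
G(1) = mex{0} = 1
G(2) = mex{1,0} = 2
G(3) = mex{2,1,0} = 3
G(4) = mex{3,2,1} = 0
G(5) = mex{0,3,2} = 1
G(6) = mex{1,0,3} = 2
G(7) = mex{2,1,0,0} = 3
G(8) = mex{3,2,1,1} = 0
G_B(8) = 0.
Combined Grundy value = 1 ⊕ 0 = 1.

1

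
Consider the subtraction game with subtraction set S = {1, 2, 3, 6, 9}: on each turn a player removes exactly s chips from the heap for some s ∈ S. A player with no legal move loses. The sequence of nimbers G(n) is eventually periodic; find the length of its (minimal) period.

G(0) = 0
G(1) = mex{0} = 1
G(2) = mex{1,0} = 2
G(3) = mex{2,1,0} = 3
G(4) = mex{3,2,1} = 0
G(5) = mex{0,3,2} = 1
G(6) = mex{1,0,3,0} = 2
G(7) = mex{2,1,0,1} = 3
G(8) = mex{3,2,1,2} = 0
G(9) = mex{0,3,2,3,0} = 1
G(10) = mex{1,0,3,0,1} = 2
G(11) = mex{2,1,0,1,2} = 3
G(12) = mex{3,2,1,2,3} = 0
G(13) = mex{0,3,2,3,0} = 1
G(14) = mex{1,0,3,0,1} = 2
G(n+4) = G(n) holds for n = 0,…,8 (a full window of length max(S) = 9), so the sequence is purely periodic with period 4.

4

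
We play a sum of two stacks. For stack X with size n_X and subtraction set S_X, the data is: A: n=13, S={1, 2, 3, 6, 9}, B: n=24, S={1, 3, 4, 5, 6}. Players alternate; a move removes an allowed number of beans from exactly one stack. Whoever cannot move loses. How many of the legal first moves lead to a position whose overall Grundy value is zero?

3

Stack A, S = {1, 2, 3, 6, 9}:
n :  0  1  2  3  4  5  6  7  8  9 10 11 12 13
G :  0  1  2  3  0  1  2  3  0  1  2  3  0  1
G_A(13) = 1.
Stack B, S = {1, 3, 4, 5, 6}:
G(0) = 0
G(1) = mex{0} = 1
G(2) = mex{1} = 0
G(3) = mex{0,0} = 1
G(4) = mex{1,1,0} = 2
G(5) = mex{2,0,1,0} = 3
G(6) = mex{3,1,0,1,0} = 2
G(7) = mex{2,2,1,0,1} = 3
G(8) = mex{3,3,2,1,0} = 4
G(9) = mex{4,2,3,2,1} = 0
G(10) = mex{0,3,2,3,2} = 1
G(11) = mex{1,4,3,2,3} = 0
G(12) = mex{0,0,4,3,2} = 1
G(13) = mex{1,1,0,4,3} = 2
G(14) = mex{2,0,1,0,4} = 3
G(15) = mex{3,1,0,1,0} = 2
G(16) = mex{2,2,1,0,1} = 3
G(17) = mex{3,3,2,1,0} = 4
G(18) = mex{4,2,3,2,1} = 0
G(19) = mex{0,3,2,3,2} = 1
G(20) = mex{1,4,3,2,3} = 0
G(21) = mex{0,0,4,3,2} = 1
G(22) = mex{1,1,0,4,3} = 2
G(23) = mex{2,0,1,0,4} = 3
G(24) = mex{3,1,0,1,0} = 2
G_B(24) = 2.
Combined Grundy value = 1 ⊕ 2 = 3.
A winning move leaves total XOR = 0, i.e. changes one component's Grundy value g to g ⊕ X where X is the current total.
Stack A: need g' = 1⊕3 = 2. Options: 13−1→G=0, 13−2→G=3, 13−3→G=2, 13−6→G=3, 13−9→G=0. Hits: 1.
Stack B: need g' = 2⊕3 = 1. Options: 24−1→G=3, 24−3→G=1, 24−4→G=0, 24−5→G=1, 24−6→G=0. Hits: 2.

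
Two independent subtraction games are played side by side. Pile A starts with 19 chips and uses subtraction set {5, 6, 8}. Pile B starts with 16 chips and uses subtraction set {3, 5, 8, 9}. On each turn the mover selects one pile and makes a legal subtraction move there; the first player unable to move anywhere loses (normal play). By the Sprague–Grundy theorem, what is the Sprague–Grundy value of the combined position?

Pile A, S = {5, 6, 8}:
n :  0  1  2  3  4  5  6  7  8  9 10 11 12 13 14 15 16 17 18 19
G :  0  0  0  0  0  1  1  1  1  1  2  2  2  0  0  0  0  0  1  1
G_A(19) = 1.
Pile B, S = {3, 5, 8, 9}:
G(0) = 0
G(1) = mex{} = 0
G(2) = mex{} = 0
G(3) = mex{0} = 1
G(4) = mex{0} = 1
G(5) = mex{0,0} = 1
G(6) = mex{1,0} = 2
G(7) = mex{1,0} = 2
G(8) = mex{1,1,0} = 2
G(9) = mex{2,1,0,0} = 3
G(10) = mex{2,1,0,0} = 3
G(11) = mex{2,2,1,0} = 3
G(12) = mex{3,2,1,1} = 0
G(13) = mex{3,2,1,1} = 0
G(14) = mex{3,3,2,1} = 0
G(15) = mex{0,3,2,2} = 1
G(16) = mex{0,3,2,2} = 1
G_B(16) = 1.
Combined Grundy value = 1 ⊕ 1 = 0.

0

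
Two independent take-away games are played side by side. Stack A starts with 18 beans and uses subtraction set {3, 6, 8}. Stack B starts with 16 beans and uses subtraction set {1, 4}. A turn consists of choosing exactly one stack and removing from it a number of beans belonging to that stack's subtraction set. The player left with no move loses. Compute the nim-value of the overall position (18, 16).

3

Stack A, S = {3, 6, 8}:
G(0) = 0
G(1) = mex{} = 0
G(2) = mex{} = 0
G(3) = mex{0} = 1
G(4) = mex{0} = 1
G(5) = mex{0} = 1
G(6) = mex{1,0} = 2
G(7) = mex{1,0} = 2
G(8) = mex{1,0,0} = 2
G(9) = mex{2,1,0} = 3
G(10) = mex{2,1,0} = 3
G(11) = mex{2,1,1} = 0
G(12) = mex{3,2,1} = 0
G(13) = mex{3,2,1} = 0
G(14) = mex{0,2,2} = 1
G(15) = mex{0,3,2} = 1
G(16) = mex{0,3,2} = 1
G(17) = mex{1,0,3} = 2
G(18) = mex{1,0,3} = 2
G_A(18) = 2.
Stack B, S = {1, 4}:
G(0) = 0
G(1) = mex{0} = 1
G(2) = mex{1} = 0
G(3) = mex{0} = 1
G(4) = mex{1,0} = 2
G(5) = mex{2,1} = 0
G(6) = mex{0,0} = 1
G(7) = mex{1,1} = 0
G(8) = mex{0,2} = 1
G(9) = mex{1,0} = 2
G(10) = mex{2,1} = 0
G(11) = mex{0,0} = 1
G(12) = mex{1,1} = 0
G(13) = mex{0,2} = 1
G(14) = mex{1,0} = 2
G(15) = mex{2,1} = 0
G(16) = mex{0,0} = 1
G_B(16) = 1.
Combined Grundy value = 2 ⊕ 1 = 3.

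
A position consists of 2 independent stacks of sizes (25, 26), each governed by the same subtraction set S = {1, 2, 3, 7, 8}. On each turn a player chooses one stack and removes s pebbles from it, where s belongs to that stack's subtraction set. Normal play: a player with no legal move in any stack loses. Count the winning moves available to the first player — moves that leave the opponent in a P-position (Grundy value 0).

2

All stacks use S = {1, 2, 3, 7, 8}:
n :  0  1  2  3  4  5  6  7  8  9 10 11 12 13 14 15 16 17 18 19 20 21 22 23 24 25 26
G :  0  1  2  3  0  1  2  3  4  0  1  2  3  0  1  2  3  4  0  1  2  3  0  1  2  3  4
Stack A: G(25) = 3.
Stack B: G(26) = 4.
Combined Grundy value = 3 ⊕ 4 = 7.
A winning move leaves total XOR = 0, i.e. changes one component's Grundy value g to g ⊕ X where X is the current total.
Stack A: need g' = 3⊕7 = 4. Options: 25−1→G=2, 25−2→G=1, 25−3→G=0, 25−7→G=0, 25−8→G=4. Hits: 1.
Stack B: need g' = 4⊕7 = 3. Options: 26−1→G=3, 26−2→G=2, 26−3→G=1, 26−7→G=1, 26−8→G=0. Hits: 1.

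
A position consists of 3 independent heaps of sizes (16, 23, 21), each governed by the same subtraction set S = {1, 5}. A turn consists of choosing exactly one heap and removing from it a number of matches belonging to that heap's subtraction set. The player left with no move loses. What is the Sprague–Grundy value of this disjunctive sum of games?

0

All heaps use S = {1, 5}:
n :  0  1  2  3  4  5  6  7  8  9 10 11 12 13 14 15 16 17 18 19 20 21 22 23
G :  0  1  0  1  0  1  0  1  0  1  0  1  0  1  0  1  0  1  0  1  0  1  0  1
Heap A: G(16) = 0.
Heap B: G(23) = 1.
Heap C: G(21) = 1.
Combined Grundy value = 0 ⊕ 1 ⊕ 1 = 0.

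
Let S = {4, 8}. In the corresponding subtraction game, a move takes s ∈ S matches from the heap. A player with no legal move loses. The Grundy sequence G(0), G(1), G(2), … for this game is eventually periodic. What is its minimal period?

n :  0  1  2  3  4  5  6  7  8  9 10 11 12 13 14 15 16 17 18 19 20 21 22 23 24 25
G :  0  0  0  0  1  1  1  1  2  2  2  2  0  0  0  0  1  1  1  1  2  2  2  2  0  0
G(n+12) = G(n) holds for n = 0,…,7 (a full window of length max(S) = 8), so the sequence is purely periodic with period 12.

12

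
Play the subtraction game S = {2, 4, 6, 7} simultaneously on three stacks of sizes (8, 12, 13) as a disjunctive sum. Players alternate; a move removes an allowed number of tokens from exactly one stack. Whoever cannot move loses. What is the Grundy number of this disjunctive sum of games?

7

All stacks use S = {2, 4, 6, 7}:
G(0) = 0
G(1) = mex{} = 0
G(2) = mex{0} = 1
G(3) = mex{0} = 1
G(4) = mex{1,0} = 2
G(5) = mex{1,0} = 2
G(6) = mex{2,1,0} = 3
G(7) = mex{2,1,0,0} = 3
G(8) = mex{3,2,1,0} = 4
G(9) = mex{3,2,1,1} = 0
G(10) = mex{4,3,2,1} = 0
G(11) = mex{0,3,2,2} = 1
G(12) = mex{0,4,3,2} = 1
G(13) = mex{1,0,3,3} = 2
Stack A: G(8) = 4.
Stack B: G(12) = 1.
Stack C: G(13) = 2.
Combined Grundy value = 4 ⊕ 1 ⊕ 2 = 7.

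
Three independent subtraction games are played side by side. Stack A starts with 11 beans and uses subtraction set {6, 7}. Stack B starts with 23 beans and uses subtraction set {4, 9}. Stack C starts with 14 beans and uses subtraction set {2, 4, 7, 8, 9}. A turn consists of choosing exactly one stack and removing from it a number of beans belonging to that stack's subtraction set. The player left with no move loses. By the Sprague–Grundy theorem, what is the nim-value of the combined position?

2

Stack A, S = {6, 7}:
n :  0  1  2  3  4  5  6  7  8  9 10 11
G :  0  0  0  0  0  0  1  1  1  1  1  1
G_A(11) = 1.
Stack B, S = {4, 9}:
G(0) = 0
G(1) = mex{} = 0
G(2) = mex{} = 0
G(3) = mex{} = 0
G(4) = mex{0} = 1
G(5) = mex{0} = 1
G(6) = mex{0} = 1
G(7) = mex{0} = 1
G(8) = mex{1} = 0
G(9) = mex{1,0} = 2
G(10) = mex{1,0} = 2
G(11) = mex{1,0} = 2
G(12) = mex{0,0} = 1
G(13) = mex{2,1} = 0
G(14) = mex{2,1} = 0
G(15) = mex{2,1} = 0
G(16) = mex{1,1} = 0
G(17) = mex{0,0} = 1
G(18) = mex{0,2} = 1
G(19) = mex{0,2} = 1
G(20) = mex{0,2} = 1
G(21) = mex{1,1} = 0
G(22) = mex{1,0} = 2
G(23) = mex{1,0} = 2
G_B(23) = 2.
Stack C, S = {2, 4, 7, 8, 9}:
G(0) = 0
G(1) = mex{} = 0
G(2) = mex{0} = 1
G(3) = mex{0} = 1
G(4) = mex{1,0} = 2
G(5) = mex{1,0} = 2
G(6) = mex{2,1} = 0
G(7) = mex{2,1,0} = 3
G(8) = mex{0,2,0,0} = 1
G(9) = mex{3,2,1,0,0} = 4
G(10) = mex{1,0,1,1,0} = 2
G(11) = mex{4,3,2,1,1} = 0
G(12) = mex{2,1,2,2,1} = 0
G(13) = mex{0,4,0,2,2} = 1
G(14) = mex{0,2,3,0,2} = 1
G_C(14) = 1.
Combined Grundy value = 1 ⊕ 2 ⊕ 1 = 2.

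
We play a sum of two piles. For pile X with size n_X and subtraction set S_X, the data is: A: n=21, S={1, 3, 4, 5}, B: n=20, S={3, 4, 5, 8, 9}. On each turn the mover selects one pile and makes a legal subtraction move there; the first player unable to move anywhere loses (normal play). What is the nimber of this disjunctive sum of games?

1

Pile A, S = {1, 3, 4, 5}:
G(0) = 0
G(1) = mex{0} = 1
G(2) = mex{1} = 0
G(3) = mex{0,0} = 1
G(4) = mex{1,1,0} = 2
G(5) = mex{2,0,1,0} = 3
G(6) = mex{3,1,0,1} = 2
G(7) = mex{2,2,1,0} = 3
G(8) = mex{3,3,2,1} = 0
G(9) = mex{0,2,3,2} = 1
G(10) = mex{1,3,2,3} = 0
G(11) = mex{0,0,3,2} = 1
G(12) = mex{1,1,0,3} = 2
G(13) = mex{2,0,1,0} = 3
G(14) = mex{3,1,0,1} = 2
G(15) = mex{2,2,1,0} = 3
G(16) = mex{3,3,2,1} = 0
G(17) = mex{0,2,3,2} = 1
G(18) = mex{1,3,2,3} = 0
G(19) = mex{0,0,3,2} = 1
G(20) = mex{1,1,0,3} = 2
G(21) = mex{2,0,1,0} = 3
G_A(21) = 3.
Pile B, S = {3, 4, 5, 8, 9}:
n :  0  1  2  3  4  5  6  7  8  9 10 11 12 13 14 15 16 17 18 19 20
G :  0  0  0  1  1  1  2  2  2  3  3  3  0  0  0  1  1  1  2  2  2
G_B(20) = 2.
Combined Grundy value = 3 ⊕ 2 = 1.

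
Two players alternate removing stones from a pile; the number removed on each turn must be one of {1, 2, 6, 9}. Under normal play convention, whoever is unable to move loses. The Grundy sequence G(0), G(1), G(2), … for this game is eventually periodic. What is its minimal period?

7

n :  0  1  2  3  4  5  6  7  8  9 10 11 12 13 14 15 16 17
G :  0  1  2  0  1  2  3  0  1  2  0  1  2  3  0  1  2  0
G(n+7) = G(n) holds for n = 0,…,8 (a full window of length max(S) = 9), so the sequence is purely periodic with period 7.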